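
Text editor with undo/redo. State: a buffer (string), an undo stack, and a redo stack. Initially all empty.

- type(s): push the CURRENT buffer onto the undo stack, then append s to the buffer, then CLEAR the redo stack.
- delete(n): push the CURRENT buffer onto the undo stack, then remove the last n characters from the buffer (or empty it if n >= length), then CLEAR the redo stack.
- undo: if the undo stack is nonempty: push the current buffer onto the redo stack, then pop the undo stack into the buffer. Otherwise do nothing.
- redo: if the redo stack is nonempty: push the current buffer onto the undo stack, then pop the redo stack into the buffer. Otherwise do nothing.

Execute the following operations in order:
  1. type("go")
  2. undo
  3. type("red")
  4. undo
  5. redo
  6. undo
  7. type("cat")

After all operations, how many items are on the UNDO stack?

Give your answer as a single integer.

After op 1 (type): buf='go' undo_depth=1 redo_depth=0
After op 2 (undo): buf='(empty)' undo_depth=0 redo_depth=1
After op 3 (type): buf='red' undo_depth=1 redo_depth=0
After op 4 (undo): buf='(empty)' undo_depth=0 redo_depth=1
After op 5 (redo): buf='red' undo_depth=1 redo_depth=0
After op 6 (undo): buf='(empty)' undo_depth=0 redo_depth=1
After op 7 (type): buf='cat' undo_depth=1 redo_depth=0

Answer: 1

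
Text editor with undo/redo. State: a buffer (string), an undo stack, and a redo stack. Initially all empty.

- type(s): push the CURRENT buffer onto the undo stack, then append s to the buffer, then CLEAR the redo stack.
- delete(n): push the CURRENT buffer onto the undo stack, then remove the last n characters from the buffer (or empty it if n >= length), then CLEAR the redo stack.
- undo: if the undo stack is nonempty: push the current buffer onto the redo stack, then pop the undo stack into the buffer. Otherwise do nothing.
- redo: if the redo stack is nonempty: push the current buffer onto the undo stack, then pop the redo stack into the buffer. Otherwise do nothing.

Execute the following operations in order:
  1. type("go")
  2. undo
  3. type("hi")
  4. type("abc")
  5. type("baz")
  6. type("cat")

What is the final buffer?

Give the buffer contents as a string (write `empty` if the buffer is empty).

After op 1 (type): buf='go' undo_depth=1 redo_depth=0
After op 2 (undo): buf='(empty)' undo_depth=0 redo_depth=1
After op 3 (type): buf='hi' undo_depth=1 redo_depth=0
After op 4 (type): buf='hiabc' undo_depth=2 redo_depth=0
After op 5 (type): buf='hiabcbaz' undo_depth=3 redo_depth=0
After op 6 (type): buf='hiabcbazcat' undo_depth=4 redo_depth=0

Answer: hiabcbazcat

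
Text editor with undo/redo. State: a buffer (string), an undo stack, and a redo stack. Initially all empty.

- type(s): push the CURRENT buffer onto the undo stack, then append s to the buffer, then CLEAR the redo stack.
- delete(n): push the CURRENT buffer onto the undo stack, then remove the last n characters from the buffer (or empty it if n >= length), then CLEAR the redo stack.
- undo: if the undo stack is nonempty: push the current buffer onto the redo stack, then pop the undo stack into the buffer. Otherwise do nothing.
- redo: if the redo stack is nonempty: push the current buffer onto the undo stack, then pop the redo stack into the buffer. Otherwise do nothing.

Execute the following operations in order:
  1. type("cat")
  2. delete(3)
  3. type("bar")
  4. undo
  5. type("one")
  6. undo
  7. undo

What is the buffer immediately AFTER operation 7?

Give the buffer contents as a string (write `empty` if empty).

Answer: cat

Derivation:
After op 1 (type): buf='cat' undo_depth=1 redo_depth=0
After op 2 (delete): buf='(empty)' undo_depth=2 redo_depth=0
After op 3 (type): buf='bar' undo_depth=3 redo_depth=0
After op 4 (undo): buf='(empty)' undo_depth=2 redo_depth=1
After op 5 (type): buf='one' undo_depth=3 redo_depth=0
After op 6 (undo): buf='(empty)' undo_depth=2 redo_depth=1
After op 7 (undo): buf='cat' undo_depth=1 redo_depth=2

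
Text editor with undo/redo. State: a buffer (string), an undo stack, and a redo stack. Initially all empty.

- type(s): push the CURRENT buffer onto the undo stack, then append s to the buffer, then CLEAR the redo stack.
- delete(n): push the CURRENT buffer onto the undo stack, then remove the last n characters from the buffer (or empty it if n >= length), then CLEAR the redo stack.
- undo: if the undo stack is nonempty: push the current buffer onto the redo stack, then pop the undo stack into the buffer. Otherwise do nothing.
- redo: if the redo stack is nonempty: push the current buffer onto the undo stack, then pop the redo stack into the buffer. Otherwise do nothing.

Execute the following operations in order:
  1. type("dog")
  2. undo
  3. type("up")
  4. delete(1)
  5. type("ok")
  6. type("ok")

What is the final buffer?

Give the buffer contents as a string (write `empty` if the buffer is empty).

After op 1 (type): buf='dog' undo_depth=1 redo_depth=0
After op 2 (undo): buf='(empty)' undo_depth=0 redo_depth=1
After op 3 (type): buf='up' undo_depth=1 redo_depth=0
After op 4 (delete): buf='u' undo_depth=2 redo_depth=0
After op 5 (type): buf='uok' undo_depth=3 redo_depth=0
After op 6 (type): buf='uokok' undo_depth=4 redo_depth=0

Answer: uokok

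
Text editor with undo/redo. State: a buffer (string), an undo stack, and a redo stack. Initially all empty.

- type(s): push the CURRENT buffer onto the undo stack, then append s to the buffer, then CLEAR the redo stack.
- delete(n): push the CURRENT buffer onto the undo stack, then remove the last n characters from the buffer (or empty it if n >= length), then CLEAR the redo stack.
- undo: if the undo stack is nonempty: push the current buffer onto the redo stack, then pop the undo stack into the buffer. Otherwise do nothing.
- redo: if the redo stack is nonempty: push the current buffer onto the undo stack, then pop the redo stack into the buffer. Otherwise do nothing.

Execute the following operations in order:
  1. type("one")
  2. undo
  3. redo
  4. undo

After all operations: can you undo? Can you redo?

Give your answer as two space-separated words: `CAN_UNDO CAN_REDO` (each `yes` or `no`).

Answer: no yes

Derivation:
After op 1 (type): buf='one' undo_depth=1 redo_depth=0
After op 2 (undo): buf='(empty)' undo_depth=0 redo_depth=1
After op 3 (redo): buf='one' undo_depth=1 redo_depth=0
After op 4 (undo): buf='(empty)' undo_depth=0 redo_depth=1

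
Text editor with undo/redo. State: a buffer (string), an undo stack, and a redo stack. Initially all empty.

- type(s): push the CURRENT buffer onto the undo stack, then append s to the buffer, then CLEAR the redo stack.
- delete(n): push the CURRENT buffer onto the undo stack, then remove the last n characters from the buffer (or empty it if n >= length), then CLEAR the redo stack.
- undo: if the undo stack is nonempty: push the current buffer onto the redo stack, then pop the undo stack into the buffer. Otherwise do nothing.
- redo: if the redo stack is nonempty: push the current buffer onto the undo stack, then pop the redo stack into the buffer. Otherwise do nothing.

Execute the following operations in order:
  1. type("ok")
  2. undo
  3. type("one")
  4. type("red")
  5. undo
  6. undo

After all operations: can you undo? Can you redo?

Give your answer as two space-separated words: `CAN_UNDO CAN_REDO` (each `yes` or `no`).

Answer: no yes

Derivation:
After op 1 (type): buf='ok' undo_depth=1 redo_depth=0
After op 2 (undo): buf='(empty)' undo_depth=0 redo_depth=1
After op 3 (type): buf='one' undo_depth=1 redo_depth=0
After op 4 (type): buf='onered' undo_depth=2 redo_depth=0
After op 5 (undo): buf='one' undo_depth=1 redo_depth=1
After op 6 (undo): buf='(empty)' undo_depth=0 redo_depth=2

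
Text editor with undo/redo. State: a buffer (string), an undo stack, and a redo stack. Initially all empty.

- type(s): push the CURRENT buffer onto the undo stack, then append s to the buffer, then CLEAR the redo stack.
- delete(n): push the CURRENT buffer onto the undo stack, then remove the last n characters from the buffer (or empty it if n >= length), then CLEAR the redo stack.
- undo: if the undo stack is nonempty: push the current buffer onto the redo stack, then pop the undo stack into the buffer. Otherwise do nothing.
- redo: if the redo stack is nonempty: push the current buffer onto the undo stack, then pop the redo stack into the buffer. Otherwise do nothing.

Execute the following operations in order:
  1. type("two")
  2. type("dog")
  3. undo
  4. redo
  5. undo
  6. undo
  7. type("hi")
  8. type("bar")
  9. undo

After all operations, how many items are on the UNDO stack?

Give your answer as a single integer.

Answer: 1

Derivation:
After op 1 (type): buf='two' undo_depth=1 redo_depth=0
After op 2 (type): buf='twodog' undo_depth=2 redo_depth=0
After op 3 (undo): buf='two' undo_depth=1 redo_depth=1
After op 4 (redo): buf='twodog' undo_depth=2 redo_depth=0
After op 5 (undo): buf='two' undo_depth=1 redo_depth=1
After op 6 (undo): buf='(empty)' undo_depth=0 redo_depth=2
After op 7 (type): buf='hi' undo_depth=1 redo_depth=0
After op 8 (type): buf='hibar' undo_depth=2 redo_depth=0
After op 9 (undo): buf='hi' undo_depth=1 redo_depth=1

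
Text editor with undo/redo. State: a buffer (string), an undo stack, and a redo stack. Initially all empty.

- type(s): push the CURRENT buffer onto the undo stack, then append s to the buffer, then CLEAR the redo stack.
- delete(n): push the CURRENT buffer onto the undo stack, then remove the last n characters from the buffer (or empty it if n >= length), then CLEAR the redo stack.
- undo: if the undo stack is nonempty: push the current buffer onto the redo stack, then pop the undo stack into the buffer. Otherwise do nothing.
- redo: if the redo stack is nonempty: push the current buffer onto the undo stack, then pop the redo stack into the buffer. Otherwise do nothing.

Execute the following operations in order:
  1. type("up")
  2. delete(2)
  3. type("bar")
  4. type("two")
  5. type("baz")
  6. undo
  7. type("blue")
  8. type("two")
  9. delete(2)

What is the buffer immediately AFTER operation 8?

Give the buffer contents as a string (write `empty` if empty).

Answer: bartwobluetwo

Derivation:
After op 1 (type): buf='up' undo_depth=1 redo_depth=0
After op 2 (delete): buf='(empty)' undo_depth=2 redo_depth=0
After op 3 (type): buf='bar' undo_depth=3 redo_depth=0
After op 4 (type): buf='bartwo' undo_depth=4 redo_depth=0
After op 5 (type): buf='bartwobaz' undo_depth=5 redo_depth=0
After op 6 (undo): buf='bartwo' undo_depth=4 redo_depth=1
After op 7 (type): buf='bartwoblue' undo_depth=5 redo_depth=0
After op 8 (type): buf='bartwobluetwo' undo_depth=6 redo_depth=0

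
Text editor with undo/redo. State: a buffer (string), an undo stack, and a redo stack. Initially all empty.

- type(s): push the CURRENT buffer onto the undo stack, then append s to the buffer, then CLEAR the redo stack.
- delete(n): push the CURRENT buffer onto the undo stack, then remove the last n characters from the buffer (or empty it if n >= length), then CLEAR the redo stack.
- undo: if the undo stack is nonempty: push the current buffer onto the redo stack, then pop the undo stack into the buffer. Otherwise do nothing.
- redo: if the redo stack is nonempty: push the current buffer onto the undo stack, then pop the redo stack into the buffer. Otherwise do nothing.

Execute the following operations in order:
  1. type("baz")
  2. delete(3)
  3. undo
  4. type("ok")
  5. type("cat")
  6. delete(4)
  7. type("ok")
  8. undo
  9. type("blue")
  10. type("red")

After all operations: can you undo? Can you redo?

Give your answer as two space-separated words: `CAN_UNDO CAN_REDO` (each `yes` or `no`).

After op 1 (type): buf='baz' undo_depth=1 redo_depth=0
After op 2 (delete): buf='(empty)' undo_depth=2 redo_depth=0
After op 3 (undo): buf='baz' undo_depth=1 redo_depth=1
After op 4 (type): buf='bazok' undo_depth=2 redo_depth=0
After op 5 (type): buf='bazokcat' undo_depth=3 redo_depth=0
After op 6 (delete): buf='bazo' undo_depth=4 redo_depth=0
After op 7 (type): buf='bazook' undo_depth=5 redo_depth=0
After op 8 (undo): buf='bazo' undo_depth=4 redo_depth=1
After op 9 (type): buf='bazoblue' undo_depth=5 redo_depth=0
After op 10 (type): buf='bazobluered' undo_depth=6 redo_depth=0

Answer: yes no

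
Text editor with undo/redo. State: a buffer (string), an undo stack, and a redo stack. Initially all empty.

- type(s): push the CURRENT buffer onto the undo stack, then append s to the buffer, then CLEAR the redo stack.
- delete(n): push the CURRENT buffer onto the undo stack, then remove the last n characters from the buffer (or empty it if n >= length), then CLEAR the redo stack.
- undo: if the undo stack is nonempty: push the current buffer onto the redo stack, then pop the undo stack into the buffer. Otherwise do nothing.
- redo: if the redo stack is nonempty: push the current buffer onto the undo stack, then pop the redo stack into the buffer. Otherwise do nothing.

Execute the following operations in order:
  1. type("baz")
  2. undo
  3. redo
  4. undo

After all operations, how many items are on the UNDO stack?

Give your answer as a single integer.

Answer: 0

Derivation:
After op 1 (type): buf='baz' undo_depth=1 redo_depth=0
After op 2 (undo): buf='(empty)' undo_depth=0 redo_depth=1
After op 3 (redo): buf='baz' undo_depth=1 redo_depth=0
After op 4 (undo): buf='(empty)' undo_depth=0 redo_depth=1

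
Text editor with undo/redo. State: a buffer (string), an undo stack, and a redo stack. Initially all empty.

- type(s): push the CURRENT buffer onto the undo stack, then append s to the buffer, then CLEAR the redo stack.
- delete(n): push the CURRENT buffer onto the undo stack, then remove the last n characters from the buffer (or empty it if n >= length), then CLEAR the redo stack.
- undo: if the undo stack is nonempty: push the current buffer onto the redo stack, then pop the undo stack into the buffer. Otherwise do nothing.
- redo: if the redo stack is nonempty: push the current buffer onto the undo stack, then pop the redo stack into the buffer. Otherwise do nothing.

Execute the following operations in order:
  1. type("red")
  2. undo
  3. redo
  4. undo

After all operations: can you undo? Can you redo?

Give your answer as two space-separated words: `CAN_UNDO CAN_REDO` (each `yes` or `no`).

Answer: no yes

Derivation:
After op 1 (type): buf='red' undo_depth=1 redo_depth=0
After op 2 (undo): buf='(empty)' undo_depth=0 redo_depth=1
After op 3 (redo): buf='red' undo_depth=1 redo_depth=0
After op 4 (undo): buf='(empty)' undo_depth=0 redo_depth=1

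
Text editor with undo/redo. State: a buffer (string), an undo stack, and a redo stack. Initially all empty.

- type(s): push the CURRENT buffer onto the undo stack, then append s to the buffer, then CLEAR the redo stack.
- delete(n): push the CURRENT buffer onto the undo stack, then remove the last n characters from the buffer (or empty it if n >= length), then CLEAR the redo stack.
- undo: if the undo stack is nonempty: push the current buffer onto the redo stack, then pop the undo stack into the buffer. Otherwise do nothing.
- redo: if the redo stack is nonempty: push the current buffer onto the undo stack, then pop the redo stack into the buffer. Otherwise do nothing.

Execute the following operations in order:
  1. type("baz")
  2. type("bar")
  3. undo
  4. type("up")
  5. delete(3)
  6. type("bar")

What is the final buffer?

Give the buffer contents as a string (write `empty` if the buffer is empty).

After op 1 (type): buf='baz' undo_depth=1 redo_depth=0
After op 2 (type): buf='bazbar' undo_depth=2 redo_depth=0
After op 3 (undo): buf='baz' undo_depth=1 redo_depth=1
After op 4 (type): buf='bazup' undo_depth=2 redo_depth=0
After op 5 (delete): buf='ba' undo_depth=3 redo_depth=0
After op 6 (type): buf='babar' undo_depth=4 redo_depth=0

Answer: babar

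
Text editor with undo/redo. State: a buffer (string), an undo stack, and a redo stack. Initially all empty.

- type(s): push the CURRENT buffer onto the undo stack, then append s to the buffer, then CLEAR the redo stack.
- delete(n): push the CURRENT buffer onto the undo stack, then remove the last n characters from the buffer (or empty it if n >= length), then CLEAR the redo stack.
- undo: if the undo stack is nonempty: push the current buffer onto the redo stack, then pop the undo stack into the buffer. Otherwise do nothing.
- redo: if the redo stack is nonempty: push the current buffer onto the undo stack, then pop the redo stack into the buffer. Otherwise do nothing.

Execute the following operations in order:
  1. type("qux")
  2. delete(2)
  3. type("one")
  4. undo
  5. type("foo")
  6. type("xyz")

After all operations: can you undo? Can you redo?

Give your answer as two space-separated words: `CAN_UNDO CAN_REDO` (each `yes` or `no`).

After op 1 (type): buf='qux' undo_depth=1 redo_depth=0
After op 2 (delete): buf='q' undo_depth=2 redo_depth=0
After op 3 (type): buf='qone' undo_depth=3 redo_depth=0
After op 4 (undo): buf='q' undo_depth=2 redo_depth=1
After op 5 (type): buf='qfoo' undo_depth=3 redo_depth=0
After op 6 (type): buf='qfooxyz' undo_depth=4 redo_depth=0

Answer: yes no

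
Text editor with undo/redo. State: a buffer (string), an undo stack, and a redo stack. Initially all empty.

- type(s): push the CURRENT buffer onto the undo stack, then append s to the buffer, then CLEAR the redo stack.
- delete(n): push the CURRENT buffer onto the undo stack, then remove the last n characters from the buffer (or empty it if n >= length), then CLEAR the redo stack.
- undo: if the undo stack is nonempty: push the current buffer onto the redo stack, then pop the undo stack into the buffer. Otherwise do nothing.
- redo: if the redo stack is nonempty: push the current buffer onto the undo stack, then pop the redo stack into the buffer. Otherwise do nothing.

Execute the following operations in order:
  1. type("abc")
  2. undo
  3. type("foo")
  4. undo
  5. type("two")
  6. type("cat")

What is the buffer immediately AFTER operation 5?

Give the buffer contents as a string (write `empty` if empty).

After op 1 (type): buf='abc' undo_depth=1 redo_depth=0
After op 2 (undo): buf='(empty)' undo_depth=0 redo_depth=1
After op 3 (type): buf='foo' undo_depth=1 redo_depth=0
After op 4 (undo): buf='(empty)' undo_depth=0 redo_depth=1
After op 5 (type): buf='two' undo_depth=1 redo_depth=0

Answer: two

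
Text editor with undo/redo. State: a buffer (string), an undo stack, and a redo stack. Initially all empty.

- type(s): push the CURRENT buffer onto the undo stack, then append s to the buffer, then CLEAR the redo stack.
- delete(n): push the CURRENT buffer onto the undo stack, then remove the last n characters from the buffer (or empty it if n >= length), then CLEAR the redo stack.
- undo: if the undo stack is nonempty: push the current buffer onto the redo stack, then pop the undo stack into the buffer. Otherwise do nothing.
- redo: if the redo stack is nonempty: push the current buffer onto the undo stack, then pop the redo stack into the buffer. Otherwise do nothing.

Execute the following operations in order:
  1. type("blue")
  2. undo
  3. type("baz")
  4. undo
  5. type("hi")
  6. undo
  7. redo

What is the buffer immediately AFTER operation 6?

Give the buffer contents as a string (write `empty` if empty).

After op 1 (type): buf='blue' undo_depth=1 redo_depth=0
After op 2 (undo): buf='(empty)' undo_depth=0 redo_depth=1
After op 3 (type): buf='baz' undo_depth=1 redo_depth=0
After op 4 (undo): buf='(empty)' undo_depth=0 redo_depth=1
After op 5 (type): buf='hi' undo_depth=1 redo_depth=0
After op 6 (undo): buf='(empty)' undo_depth=0 redo_depth=1

Answer: empty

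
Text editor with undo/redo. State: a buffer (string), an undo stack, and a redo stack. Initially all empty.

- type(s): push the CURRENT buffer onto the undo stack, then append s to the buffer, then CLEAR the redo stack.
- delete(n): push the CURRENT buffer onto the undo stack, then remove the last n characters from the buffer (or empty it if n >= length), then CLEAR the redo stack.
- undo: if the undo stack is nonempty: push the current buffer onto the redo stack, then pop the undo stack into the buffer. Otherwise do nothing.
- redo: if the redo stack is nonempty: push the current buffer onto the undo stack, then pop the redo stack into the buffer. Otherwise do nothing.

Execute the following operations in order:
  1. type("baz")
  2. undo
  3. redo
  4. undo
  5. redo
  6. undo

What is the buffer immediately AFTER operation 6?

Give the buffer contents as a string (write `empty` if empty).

After op 1 (type): buf='baz' undo_depth=1 redo_depth=0
After op 2 (undo): buf='(empty)' undo_depth=0 redo_depth=1
After op 3 (redo): buf='baz' undo_depth=1 redo_depth=0
After op 4 (undo): buf='(empty)' undo_depth=0 redo_depth=1
After op 5 (redo): buf='baz' undo_depth=1 redo_depth=0
After op 6 (undo): buf='(empty)' undo_depth=0 redo_depth=1

Answer: empty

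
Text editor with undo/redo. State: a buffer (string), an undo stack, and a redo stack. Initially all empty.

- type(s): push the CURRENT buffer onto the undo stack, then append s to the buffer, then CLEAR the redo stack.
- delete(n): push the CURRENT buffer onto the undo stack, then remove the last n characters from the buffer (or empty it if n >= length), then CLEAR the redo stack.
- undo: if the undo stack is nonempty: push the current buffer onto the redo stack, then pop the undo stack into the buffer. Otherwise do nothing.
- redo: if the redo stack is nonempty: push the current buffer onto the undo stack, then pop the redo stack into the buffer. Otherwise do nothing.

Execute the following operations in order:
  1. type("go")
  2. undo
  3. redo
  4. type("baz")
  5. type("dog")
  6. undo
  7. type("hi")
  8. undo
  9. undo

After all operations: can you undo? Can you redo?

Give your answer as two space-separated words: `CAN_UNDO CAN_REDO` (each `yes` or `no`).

After op 1 (type): buf='go' undo_depth=1 redo_depth=0
After op 2 (undo): buf='(empty)' undo_depth=0 redo_depth=1
After op 3 (redo): buf='go' undo_depth=1 redo_depth=0
After op 4 (type): buf='gobaz' undo_depth=2 redo_depth=0
After op 5 (type): buf='gobazdog' undo_depth=3 redo_depth=0
After op 6 (undo): buf='gobaz' undo_depth=2 redo_depth=1
After op 7 (type): buf='gobazhi' undo_depth=3 redo_depth=0
After op 8 (undo): buf='gobaz' undo_depth=2 redo_depth=1
After op 9 (undo): buf='go' undo_depth=1 redo_depth=2

Answer: yes yes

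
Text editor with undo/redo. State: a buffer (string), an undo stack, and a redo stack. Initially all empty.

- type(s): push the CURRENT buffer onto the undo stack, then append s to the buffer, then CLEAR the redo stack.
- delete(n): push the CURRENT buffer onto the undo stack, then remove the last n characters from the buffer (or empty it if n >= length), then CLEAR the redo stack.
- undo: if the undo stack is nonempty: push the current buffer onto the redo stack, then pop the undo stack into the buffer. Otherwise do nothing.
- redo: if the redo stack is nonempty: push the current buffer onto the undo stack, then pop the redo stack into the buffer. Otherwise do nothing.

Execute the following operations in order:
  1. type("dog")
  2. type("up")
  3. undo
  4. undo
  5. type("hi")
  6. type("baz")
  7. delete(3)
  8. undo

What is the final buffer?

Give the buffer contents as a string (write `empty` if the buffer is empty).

Answer: hibaz

Derivation:
After op 1 (type): buf='dog' undo_depth=1 redo_depth=0
After op 2 (type): buf='dogup' undo_depth=2 redo_depth=0
After op 3 (undo): buf='dog' undo_depth=1 redo_depth=1
After op 4 (undo): buf='(empty)' undo_depth=0 redo_depth=2
After op 5 (type): buf='hi' undo_depth=1 redo_depth=0
After op 6 (type): buf='hibaz' undo_depth=2 redo_depth=0
After op 7 (delete): buf='hi' undo_depth=3 redo_depth=0
After op 8 (undo): buf='hibaz' undo_depth=2 redo_depth=1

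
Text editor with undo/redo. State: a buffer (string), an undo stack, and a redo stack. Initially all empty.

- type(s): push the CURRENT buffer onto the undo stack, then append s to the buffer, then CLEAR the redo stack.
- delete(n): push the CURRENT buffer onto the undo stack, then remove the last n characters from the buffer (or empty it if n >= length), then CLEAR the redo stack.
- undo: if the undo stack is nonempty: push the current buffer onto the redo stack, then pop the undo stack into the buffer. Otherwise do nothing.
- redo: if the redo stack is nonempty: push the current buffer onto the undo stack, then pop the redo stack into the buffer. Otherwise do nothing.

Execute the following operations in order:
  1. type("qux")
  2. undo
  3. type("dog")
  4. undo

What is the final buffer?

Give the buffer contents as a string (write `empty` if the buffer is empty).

After op 1 (type): buf='qux' undo_depth=1 redo_depth=0
After op 2 (undo): buf='(empty)' undo_depth=0 redo_depth=1
After op 3 (type): buf='dog' undo_depth=1 redo_depth=0
After op 4 (undo): buf='(empty)' undo_depth=0 redo_depth=1

Answer: empty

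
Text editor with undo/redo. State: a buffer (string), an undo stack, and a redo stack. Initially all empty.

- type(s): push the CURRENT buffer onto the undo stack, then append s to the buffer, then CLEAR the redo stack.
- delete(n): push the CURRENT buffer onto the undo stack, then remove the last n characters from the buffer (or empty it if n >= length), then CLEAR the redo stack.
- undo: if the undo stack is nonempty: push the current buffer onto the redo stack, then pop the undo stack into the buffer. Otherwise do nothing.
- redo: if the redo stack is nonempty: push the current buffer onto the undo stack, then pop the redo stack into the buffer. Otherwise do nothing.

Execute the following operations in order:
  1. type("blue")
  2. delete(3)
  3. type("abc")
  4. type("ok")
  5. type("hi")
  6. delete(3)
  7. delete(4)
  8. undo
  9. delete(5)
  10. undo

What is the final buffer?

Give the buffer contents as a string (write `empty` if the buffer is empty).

Answer: babco

Derivation:
After op 1 (type): buf='blue' undo_depth=1 redo_depth=0
After op 2 (delete): buf='b' undo_depth=2 redo_depth=0
After op 3 (type): buf='babc' undo_depth=3 redo_depth=0
After op 4 (type): buf='babcok' undo_depth=4 redo_depth=0
After op 5 (type): buf='babcokhi' undo_depth=5 redo_depth=0
After op 6 (delete): buf='babco' undo_depth=6 redo_depth=0
After op 7 (delete): buf='b' undo_depth=7 redo_depth=0
After op 8 (undo): buf='babco' undo_depth=6 redo_depth=1
After op 9 (delete): buf='(empty)' undo_depth=7 redo_depth=0
After op 10 (undo): buf='babco' undo_depth=6 redo_depth=1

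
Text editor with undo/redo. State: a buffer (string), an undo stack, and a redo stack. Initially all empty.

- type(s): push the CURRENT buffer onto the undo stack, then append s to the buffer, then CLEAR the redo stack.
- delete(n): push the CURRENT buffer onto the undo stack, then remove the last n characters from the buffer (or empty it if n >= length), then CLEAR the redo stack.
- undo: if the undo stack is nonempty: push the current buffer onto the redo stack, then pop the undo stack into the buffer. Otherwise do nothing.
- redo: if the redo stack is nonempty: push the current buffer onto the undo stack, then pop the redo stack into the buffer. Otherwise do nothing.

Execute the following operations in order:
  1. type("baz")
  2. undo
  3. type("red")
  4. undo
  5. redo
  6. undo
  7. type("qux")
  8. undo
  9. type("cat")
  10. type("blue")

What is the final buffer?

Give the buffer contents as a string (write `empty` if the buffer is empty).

After op 1 (type): buf='baz' undo_depth=1 redo_depth=0
After op 2 (undo): buf='(empty)' undo_depth=0 redo_depth=1
After op 3 (type): buf='red' undo_depth=1 redo_depth=0
After op 4 (undo): buf='(empty)' undo_depth=0 redo_depth=1
After op 5 (redo): buf='red' undo_depth=1 redo_depth=0
After op 6 (undo): buf='(empty)' undo_depth=0 redo_depth=1
After op 7 (type): buf='qux' undo_depth=1 redo_depth=0
After op 8 (undo): buf='(empty)' undo_depth=0 redo_depth=1
After op 9 (type): buf='cat' undo_depth=1 redo_depth=0
After op 10 (type): buf='catblue' undo_depth=2 redo_depth=0

Answer: catblue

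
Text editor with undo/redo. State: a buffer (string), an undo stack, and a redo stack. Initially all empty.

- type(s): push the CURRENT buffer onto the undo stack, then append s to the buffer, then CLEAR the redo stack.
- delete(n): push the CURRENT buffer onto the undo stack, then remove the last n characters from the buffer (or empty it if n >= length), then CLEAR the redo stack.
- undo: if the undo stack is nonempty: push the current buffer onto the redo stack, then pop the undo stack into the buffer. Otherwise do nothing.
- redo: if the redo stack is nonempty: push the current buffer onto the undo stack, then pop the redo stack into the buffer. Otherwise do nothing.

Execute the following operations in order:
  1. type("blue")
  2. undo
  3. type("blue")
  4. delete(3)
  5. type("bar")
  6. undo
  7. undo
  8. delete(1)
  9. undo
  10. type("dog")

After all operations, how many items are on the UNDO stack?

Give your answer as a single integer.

After op 1 (type): buf='blue' undo_depth=1 redo_depth=0
After op 2 (undo): buf='(empty)' undo_depth=0 redo_depth=1
After op 3 (type): buf='blue' undo_depth=1 redo_depth=0
After op 4 (delete): buf='b' undo_depth=2 redo_depth=0
After op 5 (type): buf='bbar' undo_depth=3 redo_depth=0
After op 6 (undo): buf='b' undo_depth=2 redo_depth=1
After op 7 (undo): buf='blue' undo_depth=1 redo_depth=2
After op 8 (delete): buf='blu' undo_depth=2 redo_depth=0
After op 9 (undo): buf='blue' undo_depth=1 redo_depth=1
After op 10 (type): buf='bluedog' undo_depth=2 redo_depth=0

Answer: 2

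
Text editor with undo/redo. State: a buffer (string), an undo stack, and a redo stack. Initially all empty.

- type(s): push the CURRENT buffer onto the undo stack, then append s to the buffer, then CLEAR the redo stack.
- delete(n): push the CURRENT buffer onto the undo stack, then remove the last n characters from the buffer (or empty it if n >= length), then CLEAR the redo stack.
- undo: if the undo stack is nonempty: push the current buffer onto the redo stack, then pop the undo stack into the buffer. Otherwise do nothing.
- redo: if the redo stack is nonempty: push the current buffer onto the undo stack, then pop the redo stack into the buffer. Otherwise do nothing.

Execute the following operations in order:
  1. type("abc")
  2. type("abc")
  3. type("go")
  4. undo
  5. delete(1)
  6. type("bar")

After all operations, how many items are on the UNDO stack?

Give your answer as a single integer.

After op 1 (type): buf='abc' undo_depth=1 redo_depth=0
After op 2 (type): buf='abcabc' undo_depth=2 redo_depth=0
After op 3 (type): buf='abcabcgo' undo_depth=3 redo_depth=0
After op 4 (undo): buf='abcabc' undo_depth=2 redo_depth=1
After op 5 (delete): buf='abcab' undo_depth=3 redo_depth=0
After op 6 (type): buf='abcabbar' undo_depth=4 redo_depth=0

Answer: 4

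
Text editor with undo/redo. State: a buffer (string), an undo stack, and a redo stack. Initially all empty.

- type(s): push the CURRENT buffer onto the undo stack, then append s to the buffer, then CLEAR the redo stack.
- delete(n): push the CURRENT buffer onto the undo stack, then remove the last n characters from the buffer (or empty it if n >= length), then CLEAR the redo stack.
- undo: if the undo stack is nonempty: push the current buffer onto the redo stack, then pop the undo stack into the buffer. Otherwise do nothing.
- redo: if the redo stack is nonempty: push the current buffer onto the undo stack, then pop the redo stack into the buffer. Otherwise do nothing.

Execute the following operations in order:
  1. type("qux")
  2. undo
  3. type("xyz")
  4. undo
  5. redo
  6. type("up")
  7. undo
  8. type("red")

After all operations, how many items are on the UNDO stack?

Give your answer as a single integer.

After op 1 (type): buf='qux' undo_depth=1 redo_depth=0
After op 2 (undo): buf='(empty)' undo_depth=0 redo_depth=1
After op 3 (type): buf='xyz' undo_depth=1 redo_depth=0
After op 4 (undo): buf='(empty)' undo_depth=0 redo_depth=1
After op 5 (redo): buf='xyz' undo_depth=1 redo_depth=0
After op 6 (type): buf='xyzup' undo_depth=2 redo_depth=0
After op 7 (undo): buf='xyz' undo_depth=1 redo_depth=1
After op 8 (type): buf='xyzred' undo_depth=2 redo_depth=0

Answer: 2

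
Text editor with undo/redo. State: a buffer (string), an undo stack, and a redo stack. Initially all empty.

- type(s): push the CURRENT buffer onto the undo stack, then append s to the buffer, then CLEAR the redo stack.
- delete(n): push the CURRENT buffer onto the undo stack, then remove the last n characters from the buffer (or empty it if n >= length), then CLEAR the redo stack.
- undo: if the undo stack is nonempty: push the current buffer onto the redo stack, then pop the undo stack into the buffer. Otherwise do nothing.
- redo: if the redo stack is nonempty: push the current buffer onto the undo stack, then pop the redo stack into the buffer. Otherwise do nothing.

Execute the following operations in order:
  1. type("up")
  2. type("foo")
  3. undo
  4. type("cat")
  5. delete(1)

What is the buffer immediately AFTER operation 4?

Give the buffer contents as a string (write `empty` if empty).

Answer: upcat

Derivation:
After op 1 (type): buf='up' undo_depth=1 redo_depth=0
After op 2 (type): buf='upfoo' undo_depth=2 redo_depth=0
After op 3 (undo): buf='up' undo_depth=1 redo_depth=1
After op 4 (type): buf='upcat' undo_depth=2 redo_depth=0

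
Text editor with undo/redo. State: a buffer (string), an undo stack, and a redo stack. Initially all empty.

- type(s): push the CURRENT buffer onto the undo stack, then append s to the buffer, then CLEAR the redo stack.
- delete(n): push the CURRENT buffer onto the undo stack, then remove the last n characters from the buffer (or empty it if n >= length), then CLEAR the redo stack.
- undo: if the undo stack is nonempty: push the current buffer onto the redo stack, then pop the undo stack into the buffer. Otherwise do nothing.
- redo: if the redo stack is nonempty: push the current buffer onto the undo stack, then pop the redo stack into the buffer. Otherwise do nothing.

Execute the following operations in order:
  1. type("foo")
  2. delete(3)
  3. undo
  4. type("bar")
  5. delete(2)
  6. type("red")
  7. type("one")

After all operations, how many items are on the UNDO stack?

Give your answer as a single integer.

After op 1 (type): buf='foo' undo_depth=1 redo_depth=0
After op 2 (delete): buf='(empty)' undo_depth=2 redo_depth=0
After op 3 (undo): buf='foo' undo_depth=1 redo_depth=1
After op 4 (type): buf='foobar' undo_depth=2 redo_depth=0
After op 5 (delete): buf='foob' undo_depth=3 redo_depth=0
After op 6 (type): buf='foobred' undo_depth=4 redo_depth=0
After op 7 (type): buf='foobredone' undo_depth=5 redo_depth=0

Answer: 5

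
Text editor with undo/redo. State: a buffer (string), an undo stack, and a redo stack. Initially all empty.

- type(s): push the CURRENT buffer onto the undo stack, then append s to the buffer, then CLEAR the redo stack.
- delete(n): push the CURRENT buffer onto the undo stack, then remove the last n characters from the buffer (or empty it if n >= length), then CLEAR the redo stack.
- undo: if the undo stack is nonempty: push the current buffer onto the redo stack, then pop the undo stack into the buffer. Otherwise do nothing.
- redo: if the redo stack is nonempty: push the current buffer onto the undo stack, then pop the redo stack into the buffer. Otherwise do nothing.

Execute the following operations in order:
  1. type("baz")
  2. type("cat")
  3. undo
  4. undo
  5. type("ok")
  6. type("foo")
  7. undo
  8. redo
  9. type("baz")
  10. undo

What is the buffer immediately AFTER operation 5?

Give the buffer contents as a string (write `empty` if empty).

After op 1 (type): buf='baz' undo_depth=1 redo_depth=0
After op 2 (type): buf='bazcat' undo_depth=2 redo_depth=0
After op 3 (undo): buf='baz' undo_depth=1 redo_depth=1
After op 4 (undo): buf='(empty)' undo_depth=0 redo_depth=2
After op 5 (type): buf='ok' undo_depth=1 redo_depth=0

Answer: ok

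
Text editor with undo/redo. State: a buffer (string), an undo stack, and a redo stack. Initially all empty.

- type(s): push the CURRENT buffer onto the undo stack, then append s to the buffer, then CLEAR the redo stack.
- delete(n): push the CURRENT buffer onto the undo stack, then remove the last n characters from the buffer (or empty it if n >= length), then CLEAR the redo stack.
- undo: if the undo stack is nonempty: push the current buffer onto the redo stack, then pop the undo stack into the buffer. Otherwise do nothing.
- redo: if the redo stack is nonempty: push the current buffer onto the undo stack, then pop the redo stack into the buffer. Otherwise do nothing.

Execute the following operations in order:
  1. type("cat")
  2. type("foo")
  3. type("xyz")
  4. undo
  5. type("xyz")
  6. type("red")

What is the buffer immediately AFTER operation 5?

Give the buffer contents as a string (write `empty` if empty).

After op 1 (type): buf='cat' undo_depth=1 redo_depth=0
After op 2 (type): buf='catfoo' undo_depth=2 redo_depth=0
After op 3 (type): buf='catfooxyz' undo_depth=3 redo_depth=0
After op 4 (undo): buf='catfoo' undo_depth=2 redo_depth=1
After op 5 (type): buf='catfooxyz' undo_depth=3 redo_depth=0

Answer: catfooxyz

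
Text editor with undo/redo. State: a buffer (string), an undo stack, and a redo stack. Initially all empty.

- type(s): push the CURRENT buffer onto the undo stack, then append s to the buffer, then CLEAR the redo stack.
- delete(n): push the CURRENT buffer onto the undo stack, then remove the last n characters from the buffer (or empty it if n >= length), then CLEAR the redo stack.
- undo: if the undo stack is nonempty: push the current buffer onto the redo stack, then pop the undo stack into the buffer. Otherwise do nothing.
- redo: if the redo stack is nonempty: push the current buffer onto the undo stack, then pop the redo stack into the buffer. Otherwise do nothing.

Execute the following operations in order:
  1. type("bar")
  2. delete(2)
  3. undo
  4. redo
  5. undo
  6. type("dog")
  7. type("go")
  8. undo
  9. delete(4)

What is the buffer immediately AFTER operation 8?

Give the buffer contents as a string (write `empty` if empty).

Answer: bardog

Derivation:
After op 1 (type): buf='bar' undo_depth=1 redo_depth=0
After op 2 (delete): buf='b' undo_depth=2 redo_depth=0
After op 3 (undo): buf='bar' undo_depth=1 redo_depth=1
After op 4 (redo): buf='b' undo_depth=2 redo_depth=0
After op 5 (undo): buf='bar' undo_depth=1 redo_depth=1
After op 6 (type): buf='bardog' undo_depth=2 redo_depth=0
After op 7 (type): buf='bardoggo' undo_depth=3 redo_depth=0
After op 8 (undo): buf='bardog' undo_depth=2 redo_depth=1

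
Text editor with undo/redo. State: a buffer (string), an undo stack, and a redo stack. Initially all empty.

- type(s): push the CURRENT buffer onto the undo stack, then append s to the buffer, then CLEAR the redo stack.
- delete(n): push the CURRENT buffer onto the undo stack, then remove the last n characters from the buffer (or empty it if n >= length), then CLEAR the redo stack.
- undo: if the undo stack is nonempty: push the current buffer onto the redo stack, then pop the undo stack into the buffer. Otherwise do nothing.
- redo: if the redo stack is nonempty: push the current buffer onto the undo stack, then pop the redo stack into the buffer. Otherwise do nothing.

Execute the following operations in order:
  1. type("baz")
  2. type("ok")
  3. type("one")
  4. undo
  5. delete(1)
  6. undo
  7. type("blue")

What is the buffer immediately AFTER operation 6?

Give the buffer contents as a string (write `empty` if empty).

After op 1 (type): buf='baz' undo_depth=1 redo_depth=0
After op 2 (type): buf='bazok' undo_depth=2 redo_depth=0
After op 3 (type): buf='bazokone' undo_depth=3 redo_depth=0
After op 4 (undo): buf='bazok' undo_depth=2 redo_depth=1
After op 5 (delete): buf='bazo' undo_depth=3 redo_depth=0
After op 6 (undo): buf='bazok' undo_depth=2 redo_depth=1

Answer: bazok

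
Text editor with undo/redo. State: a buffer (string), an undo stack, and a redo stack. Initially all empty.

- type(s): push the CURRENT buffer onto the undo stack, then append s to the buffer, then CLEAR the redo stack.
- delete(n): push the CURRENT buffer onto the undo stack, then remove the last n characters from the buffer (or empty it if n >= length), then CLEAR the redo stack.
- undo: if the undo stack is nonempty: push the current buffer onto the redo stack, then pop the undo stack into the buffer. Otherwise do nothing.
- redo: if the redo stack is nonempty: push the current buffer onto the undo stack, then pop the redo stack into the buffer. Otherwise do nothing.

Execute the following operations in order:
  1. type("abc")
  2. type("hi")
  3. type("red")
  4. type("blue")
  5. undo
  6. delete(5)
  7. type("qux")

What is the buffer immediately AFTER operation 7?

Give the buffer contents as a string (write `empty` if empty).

Answer: abcqux

Derivation:
After op 1 (type): buf='abc' undo_depth=1 redo_depth=0
After op 2 (type): buf='abchi' undo_depth=2 redo_depth=0
After op 3 (type): buf='abchired' undo_depth=3 redo_depth=0
After op 4 (type): buf='abchiredblue' undo_depth=4 redo_depth=0
After op 5 (undo): buf='abchired' undo_depth=3 redo_depth=1
After op 6 (delete): buf='abc' undo_depth=4 redo_depth=0
After op 7 (type): buf='abcqux' undo_depth=5 redo_depth=0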